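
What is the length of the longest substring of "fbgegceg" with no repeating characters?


Input: "fbgegceg"
Sliding window (track last position of each char):
  Position 0 ('f'): window [0,0] length 1 -- new best
  Position 1 ('b'): window [0,1] length 2 -- new best
  Position 2 ('g'): window [0,2] length 3 -- new best
  Position 3 ('e'): window [0,3] length 4 -- new best
  Position 4 ('g'): repeat (last at 2), move window start to 3
  Position 4 ('g'): window [3,4] length 2
  Position 5 ('c'): window [3,5] length 3
  Position 6 ('e'): repeat (last at 3), move window start to 4
  Position 6 ('e'): window [4,6] length 3
  Position 7 ('g'): repeat (last at 4), move window start to 5
  Position 7 ('g'): window [5,7] length 3
Longest substring with no repeats: "fbge" with length 4

4


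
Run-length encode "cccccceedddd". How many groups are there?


Input: cccccceedddd
Scanning for consecutive runs:
  Group 1: 'c' x 6 (positions 0-5)
  Group 2: 'e' x 2 (positions 6-7)
  Group 3: 'd' x 4 (positions 8-11)
Total groups: 3

3


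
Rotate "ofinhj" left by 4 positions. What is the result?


Input: "ofinhj", rotate left by 4
First 4 characters: "ofin"
Remaining characters: "hj"
Concatenate remaining + first: "hj" + "ofin" = "hjofin"

hjofin


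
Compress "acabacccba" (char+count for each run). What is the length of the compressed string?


Input: acabacccba
Runs:
  'a' x 1 => "a1"
  'c' x 1 => "c1"
  'a' x 1 => "a1"
  'b' x 1 => "b1"
  'a' x 1 => "a1"
  'c' x 3 => "c3"
  'b' x 1 => "b1"
  'a' x 1 => "a1"
Compressed: "a1c1a1b1a1c3b1a1"
Compressed length: 16

16


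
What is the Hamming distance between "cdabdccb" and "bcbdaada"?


Comparing "cdabdccb" and "bcbdaada" position by position:
  Position 0: 'c' vs 'b' => differ
  Position 1: 'd' vs 'c' => differ
  Position 2: 'a' vs 'b' => differ
  Position 3: 'b' vs 'd' => differ
  Position 4: 'd' vs 'a' => differ
  Position 5: 'c' vs 'a' => differ
  Position 6: 'c' vs 'd' => differ
  Position 7: 'b' vs 'a' => differ
Total differences (Hamming distance): 8

8


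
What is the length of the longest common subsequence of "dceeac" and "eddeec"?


LCS of "dceeac" and "eddeec"
DP table:
           e    d    d    e    e    c
      0    0    0    0    0    0    0
  d   0    0    1    1    1    1    1
  c   0    0    1    1    1    1    2
  e   0    1    1    1    2    2    2
  e   0    1    1    1    2    3    3
  a   0    1    1    1    2    3    3
  c   0    1    1    1    2    3    4
LCS length = dp[6][6] = 4

4


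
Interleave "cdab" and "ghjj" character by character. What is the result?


Interleaving "cdab" and "ghjj":
  Position 0: 'c' from first, 'g' from second => "cg"
  Position 1: 'd' from first, 'h' from second => "dh"
  Position 2: 'a' from first, 'j' from second => "aj"
  Position 3: 'b' from first, 'j' from second => "bj"
Result: cgdhajbj

cgdhajbj


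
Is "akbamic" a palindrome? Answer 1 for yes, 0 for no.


Input: akbamic
Reversed: cimabka
  Compare pos 0 ('a') with pos 6 ('c'): MISMATCH
  Compare pos 1 ('k') with pos 5 ('i'): MISMATCH
  Compare pos 2 ('b') with pos 4 ('m'): MISMATCH
Result: not a palindrome

0


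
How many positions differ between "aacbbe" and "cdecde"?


Comparing "aacbbe" and "cdecde" position by position:
  Position 0: 'a' vs 'c' => DIFFER
  Position 1: 'a' vs 'd' => DIFFER
  Position 2: 'c' vs 'e' => DIFFER
  Position 3: 'b' vs 'c' => DIFFER
  Position 4: 'b' vs 'd' => DIFFER
  Position 5: 'e' vs 'e' => same
Positions that differ: 5

5


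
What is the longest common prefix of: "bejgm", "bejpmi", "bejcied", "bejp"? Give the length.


Words: bejgm, bejpmi, bejcied, bejp
  Position 0: all 'b' => match
  Position 1: all 'e' => match
  Position 2: all 'j' => match
  Position 3: ('g', 'p', 'c', 'p') => mismatch, stop
LCP = "bej" (length 3)

3


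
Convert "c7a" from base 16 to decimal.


Input: "c7a" in base 16
Positional expansion:
  Digit 'c' (value 12) x 16^2 = 3072
  Digit '7' (value 7) x 16^1 = 112
  Digit 'a' (value 10) x 16^0 = 10
Sum = 3194

3194


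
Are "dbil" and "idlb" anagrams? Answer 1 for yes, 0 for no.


Strings: "dbil", "idlb"
Sorted first:  bdil
Sorted second: bdil
Sorted forms match => anagrams

1


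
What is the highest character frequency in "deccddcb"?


Input: deccddcb
Character counts:
  'b': 1
  'c': 3
  'd': 3
  'e': 1
Maximum frequency: 3

3


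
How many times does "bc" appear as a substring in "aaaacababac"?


Searching for "bc" in "aaaacababac"
Scanning each position:
  Position 0: "aa" => no
  Position 1: "aa" => no
  Position 2: "aa" => no
  Position 3: "ac" => no
  Position 4: "ca" => no
  Position 5: "ab" => no
  Position 6: "ba" => no
  Position 7: "ab" => no
  Position 8: "ba" => no
  Position 9: "ac" => no
Total occurrences: 0

0


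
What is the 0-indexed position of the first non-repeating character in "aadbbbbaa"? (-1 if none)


Input: aadbbbbaa
Character frequencies:
  'a': 4
  'b': 4
  'd': 1
Scanning left to right for freq == 1:
  Position 0 ('a'): freq=4, skip
  Position 1 ('a'): freq=4, skip
  Position 2 ('d'): unique! => answer = 2

2


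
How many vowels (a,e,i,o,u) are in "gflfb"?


Input: gflfb
Checking each character:
  'g' at position 0: consonant
  'f' at position 1: consonant
  'l' at position 2: consonant
  'f' at position 3: consonant
  'b' at position 4: consonant
Total vowels: 0

0


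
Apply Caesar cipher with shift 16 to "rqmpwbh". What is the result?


Caesar cipher: shift "rqmpwbh" by 16
  'r' (pos 17) + 16 = pos 7 = 'h'
  'q' (pos 16) + 16 = pos 6 = 'g'
  'm' (pos 12) + 16 = pos 2 = 'c'
  'p' (pos 15) + 16 = pos 5 = 'f'
  'w' (pos 22) + 16 = pos 12 = 'm'
  'b' (pos 1) + 16 = pos 17 = 'r'
  'h' (pos 7) + 16 = pos 23 = 'x'
Result: hgcfmrx

hgcfmrx


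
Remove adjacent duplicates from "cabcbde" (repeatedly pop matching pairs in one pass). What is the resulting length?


Input: cabcbde
Stack-based adjacent duplicate removal:
  Read 'c': push. Stack: c
  Read 'a': push. Stack: ca
  Read 'b': push. Stack: cab
  Read 'c': push. Stack: cabc
  Read 'b': push. Stack: cabcb
  Read 'd': push. Stack: cabcbd
  Read 'e': push. Stack: cabcbde
Final stack: "cabcbde" (length 7)

7


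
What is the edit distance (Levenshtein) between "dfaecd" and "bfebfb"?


Computing edit distance: "dfaecd" -> "bfebfb"
DP table:
           b    f    e    b    f    b
      0    1    2    3    4    5    6
  d   1    1    2    3    4    5    6
  f   2    2    1    2    3    4    5
  a   3    3    2    2    3    4    5
  e   4    4    3    2    3    4    5
  c   5    5    4    3    3    4    5
  d   6    6    5    4    4    4    5
Edit distance = dp[6][6] = 5

5


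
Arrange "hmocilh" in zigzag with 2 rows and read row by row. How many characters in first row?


Zigzag "hmocilh" into 2 rows:
Placing characters:
  'h' => row 0
  'm' => row 1
  'o' => row 0
  'c' => row 1
  'i' => row 0
  'l' => row 1
  'h' => row 0
Rows:
  Row 0: "hoih"
  Row 1: "mcl"
First row length: 4

4


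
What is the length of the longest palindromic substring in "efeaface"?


Input: "efeaface"
Checking substrings for palindromes:
  [0:3] "efe" (len 3) => palindrome
  [3:6] "afa" (len 3) => palindrome
Longest palindromic substring: "efe" with length 3

3


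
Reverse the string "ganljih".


Input: ganljih
Reading characters right to left:
  Position 6: 'h'
  Position 5: 'i'
  Position 4: 'j'
  Position 3: 'l'
  Position 2: 'n'
  Position 1: 'a'
  Position 0: 'g'
Reversed: hijlnag

hijlnag


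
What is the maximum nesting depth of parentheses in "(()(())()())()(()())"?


Input: "(()(())()())()(()())"
Tracking depth:
  Position 0 '(': depth becomes 1
  Position 1 '(': depth becomes 2
  Position 2 ')': depth becomes 1
  Position 3 '(': depth becomes 2
  Position 4 '(': depth becomes 3
  Position 5 ')': depth becomes 2
  Position 6 ')': depth becomes 1
  Position 7 '(': depth becomes 2
  Position 8 ')': depth becomes 1
  Position 9 '(': depth becomes 2
  Position 10 ')': depth becomes 1
  Position 11 ')': depth becomes 0
  Position 12 '(': depth becomes 1
  Position 13 ')': depth becomes 0
  Position 14 '(': depth becomes 1
  Position 15 '(': depth becomes 2
  Position 16 ')': depth becomes 1
  Position 17 '(': depth becomes 2
  Position 18 ')': depth becomes 1
  Position 19 ')': depth becomes 0
Maximum depth reached: 3

3


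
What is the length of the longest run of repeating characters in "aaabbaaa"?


Input: "aaabbaaa"
Scanning for longest run:
  Position 1 ('a'): continues run of 'a', length=2
  Position 2 ('a'): continues run of 'a', length=3
  Position 3 ('b'): new char, reset run to 1
  Position 4 ('b'): continues run of 'b', length=2
  Position 5 ('a'): new char, reset run to 1
  Position 6 ('a'): continues run of 'a', length=2
  Position 7 ('a'): continues run of 'a', length=3
Longest run: 'a' with length 3

3


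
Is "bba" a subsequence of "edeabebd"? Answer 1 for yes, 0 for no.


Check if "bba" is a subsequence of "edeabebd"
Greedy scan:
  Position 0 ('e'): no match needed
  Position 1 ('d'): no match needed
  Position 2 ('e'): no match needed
  Position 3 ('a'): no match needed
  Position 4 ('b'): matches sub[0] = 'b'
  Position 5 ('e'): no match needed
  Position 6 ('b'): matches sub[1] = 'b'
  Position 7 ('d'): no match needed
Only matched 2/3 characters => not a subsequence

0


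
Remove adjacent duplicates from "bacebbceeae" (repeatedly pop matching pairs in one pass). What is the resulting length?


Input: bacebbceeae
Stack-based adjacent duplicate removal:
  Read 'b': push. Stack: b
  Read 'a': push. Stack: ba
  Read 'c': push. Stack: bac
  Read 'e': push. Stack: bace
  Read 'b': push. Stack: baceb
  Read 'b': matches stack top 'b' => pop. Stack: bace
  Read 'c': push. Stack: bacec
  Read 'e': push. Stack: bacece
  Read 'e': matches stack top 'e' => pop. Stack: bacec
  Read 'a': push. Stack: baceca
  Read 'e': push. Stack: bacecae
Final stack: "bacecae" (length 7)

7


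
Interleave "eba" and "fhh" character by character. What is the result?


Interleaving "eba" and "fhh":
  Position 0: 'e' from first, 'f' from second => "ef"
  Position 1: 'b' from first, 'h' from second => "bh"
  Position 2: 'a' from first, 'h' from second => "ah"
Result: efbhah

efbhah


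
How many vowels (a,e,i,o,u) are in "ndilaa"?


Input: ndilaa
Checking each character:
  'n' at position 0: consonant
  'd' at position 1: consonant
  'i' at position 2: vowel (running total: 1)
  'l' at position 3: consonant
  'a' at position 4: vowel (running total: 2)
  'a' at position 5: vowel (running total: 3)
Total vowels: 3

3


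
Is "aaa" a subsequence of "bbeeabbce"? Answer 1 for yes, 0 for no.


Check if "aaa" is a subsequence of "bbeeabbce"
Greedy scan:
  Position 0 ('b'): no match needed
  Position 1 ('b'): no match needed
  Position 2 ('e'): no match needed
  Position 3 ('e'): no match needed
  Position 4 ('a'): matches sub[0] = 'a'
  Position 5 ('b'): no match needed
  Position 6 ('b'): no match needed
  Position 7 ('c'): no match needed
  Position 8 ('e'): no match needed
Only matched 1/3 characters => not a subsequence

0


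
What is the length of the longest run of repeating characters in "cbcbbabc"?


Input: "cbcbbabc"
Scanning for longest run:
  Position 1 ('b'): new char, reset run to 1
  Position 2 ('c'): new char, reset run to 1
  Position 3 ('b'): new char, reset run to 1
  Position 4 ('b'): continues run of 'b', length=2
  Position 5 ('a'): new char, reset run to 1
  Position 6 ('b'): new char, reset run to 1
  Position 7 ('c'): new char, reset run to 1
Longest run: 'b' with length 2

2


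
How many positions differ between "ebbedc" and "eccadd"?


Comparing "ebbedc" and "eccadd" position by position:
  Position 0: 'e' vs 'e' => same
  Position 1: 'b' vs 'c' => DIFFER
  Position 2: 'b' vs 'c' => DIFFER
  Position 3: 'e' vs 'a' => DIFFER
  Position 4: 'd' vs 'd' => same
  Position 5: 'c' vs 'd' => DIFFER
Positions that differ: 4

4


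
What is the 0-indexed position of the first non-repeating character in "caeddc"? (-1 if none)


Input: caeddc
Character frequencies:
  'a': 1
  'c': 2
  'd': 2
  'e': 1
Scanning left to right for freq == 1:
  Position 0 ('c'): freq=2, skip
  Position 1 ('a'): unique! => answer = 1

1


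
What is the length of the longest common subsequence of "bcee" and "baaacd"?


LCS of "bcee" and "baaacd"
DP table:
           b    a    a    a    c    d
      0    0    0    0    0    0    0
  b   0    1    1    1    1    1    1
  c   0    1    1    1    1    2    2
  e   0    1    1    1    1    2    2
  e   0    1    1    1    1    2    2
LCS length = dp[4][6] = 2

2


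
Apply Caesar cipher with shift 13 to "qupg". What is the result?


Caesar cipher: shift "qupg" by 13
  'q' (pos 16) + 13 = pos 3 = 'd'
  'u' (pos 20) + 13 = pos 7 = 'h'
  'p' (pos 15) + 13 = pos 2 = 'c'
  'g' (pos 6) + 13 = pos 19 = 't'
Result: dhct

dhct


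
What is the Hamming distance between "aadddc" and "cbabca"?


Comparing "aadddc" and "cbabca" position by position:
  Position 0: 'a' vs 'c' => differ
  Position 1: 'a' vs 'b' => differ
  Position 2: 'd' vs 'a' => differ
  Position 3: 'd' vs 'b' => differ
  Position 4: 'd' vs 'c' => differ
  Position 5: 'c' vs 'a' => differ
Total differences (Hamming distance): 6

6


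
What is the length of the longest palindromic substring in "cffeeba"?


Input: "cffeeba"
Checking substrings for palindromes:
  [1:3] "ff" (len 2) => palindrome
  [3:5] "ee" (len 2) => palindrome
Longest palindromic substring: "ff" with length 2

2


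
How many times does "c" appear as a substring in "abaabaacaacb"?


Searching for "c" in "abaabaacaacb"
Scanning each position:
  Position 0: "a" => no
  Position 1: "b" => no
  Position 2: "a" => no
  Position 3: "a" => no
  Position 4: "b" => no
  Position 5: "a" => no
  Position 6: "a" => no
  Position 7: "c" => MATCH
  Position 8: "a" => no
  Position 9: "a" => no
  Position 10: "c" => MATCH
  Position 11: "b" => no
Total occurrences: 2

2


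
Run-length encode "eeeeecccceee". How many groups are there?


Input: eeeeecccceee
Scanning for consecutive runs:
  Group 1: 'e' x 5 (positions 0-4)
  Group 2: 'c' x 4 (positions 5-8)
  Group 3: 'e' x 3 (positions 9-11)
Total groups: 3

3


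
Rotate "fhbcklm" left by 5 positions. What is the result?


Input: "fhbcklm", rotate left by 5
First 5 characters: "fhbck"
Remaining characters: "lm"
Concatenate remaining + first: "lm" + "fhbck" = "lmfhbck"

lmfhbck


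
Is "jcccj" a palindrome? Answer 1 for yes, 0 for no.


Input: jcccj
Reversed: jcccj
  Compare pos 0 ('j') with pos 4 ('j'): match
  Compare pos 1 ('c') with pos 3 ('c'): match
Result: palindrome

1


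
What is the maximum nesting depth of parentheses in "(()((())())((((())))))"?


Input: "(()((())())((((())))))"
Tracking depth:
  Position 0 '(': depth becomes 1
  Position 1 '(': depth becomes 2
  Position 2 ')': depth becomes 1
  Position 3 '(': depth becomes 2
  Position 4 '(': depth becomes 3
  Position 5 '(': depth becomes 4
  Position 6 ')': depth becomes 3
  Position 7 ')': depth becomes 2
  Position 8 '(': depth becomes 3
  Position 9 ')': depth becomes 2
  Position 10 ')': depth becomes 1
  Position 11 '(': depth becomes 2
  Position 12 '(': depth becomes 3
  Position 13 '(': depth becomes 4
  Position 14 '(': depth becomes 5
  Position 15 '(': depth becomes 6
  Position 16 ')': depth becomes 5
  Position 17 ')': depth becomes 4
  Position 18 ')': depth becomes 3
  Position 19 ')': depth becomes 2
  Position 20 ')': depth becomes 1
  Position 21 ')': depth becomes 0
Maximum depth reached: 6

6


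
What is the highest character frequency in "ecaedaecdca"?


Input: ecaedaecdca
Character counts:
  'a': 3
  'c': 3
  'd': 2
  'e': 3
Maximum frequency: 3

3


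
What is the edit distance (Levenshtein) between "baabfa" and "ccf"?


Computing edit distance: "baabfa" -> "ccf"
DP table:
           c    c    f
      0    1    2    3
  b   1    1    2    3
  a   2    2    2    3
  a   3    3    3    3
  b   4    4    4    4
  f   5    5    5    4
  a   6    6    6    5
Edit distance = dp[6][3] = 5

5


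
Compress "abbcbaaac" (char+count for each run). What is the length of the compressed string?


Input: abbcbaaac
Runs:
  'a' x 1 => "a1"
  'b' x 2 => "b2"
  'c' x 1 => "c1"
  'b' x 1 => "b1"
  'a' x 3 => "a3"
  'c' x 1 => "c1"
Compressed: "a1b2c1b1a3c1"
Compressed length: 12

12


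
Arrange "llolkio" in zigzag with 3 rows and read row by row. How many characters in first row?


Zigzag "llolkio" into 3 rows:
Placing characters:
  'l' => row 0
  'l' => row 1
  'o' => row 2
  'l' => row 1
  'k' => row 0
  'i' => row 1
  'o' => row 2
Rows:
  Row 0: "lk"
  Row 1: "lli"
  Row 2: "oo"
First row length: 2

2


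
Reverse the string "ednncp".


Input: ednncp
Reading characters right to left:
  Position 5: 'p'
  Position 4: 'c'
  Position 3: 'n'
  Position 2: 'n'
  Position 1: 'd'
  Position 0: 'e'
Reversed: pcnnde

pcnnde


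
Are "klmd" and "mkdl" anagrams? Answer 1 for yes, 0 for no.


Strings: "klmd", "mkdl"
Sorted first:  dklm
Sorted second: dklm
Sorted forms match => anagrams

1


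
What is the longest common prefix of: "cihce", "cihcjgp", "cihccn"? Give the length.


Words: cihce, cihcjgp, cihccn
  Position 0: all 'c' => match
  Position 1: all 'i' => match
  Position 2: all 'h' => match
  Position 3: all 'c' => match
  Position 4: ('e', 'j', 'c') => mismatch, stop
LCP = "cihc" (length 4)

4


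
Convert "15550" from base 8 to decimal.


Input: "15550" in base 8
Positional expansion:
  Digit '1' (value 1) x 8^4 = 4096
  Digit '5' (value 5) x 8^3 = 2560
  Digit '5' (value 5) x 8^2 = 320
  Digit '5' (value 5) x 8^1 = 40
  Digit '0' (value 0) x 8^0 = 0
Sum = 7016

7016


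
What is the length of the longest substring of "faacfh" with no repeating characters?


Input: "faacfh"
Sliding window (track last position of each char):
  Position 0 ('f'): window [0,0] length 1 -- new best
  Position 1 ('a'): window [0,1] length 2 -- new best
  Position 2 ('a'): repeat (last at 1), move window start to 2
  Position 2 ('a'): window [2,2] length 1
  Position 3 ('c'): window [2,3] length 2
  Position 4 ('f'): window [2,4] length 3 -- new best
  Position 5 ('h'): window [2,5] length 4 -- new best
Longest substring with no repeats: "acfh" with length 4

4


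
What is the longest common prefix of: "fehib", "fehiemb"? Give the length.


Words: fehib, fehiemb
  Position 0: all 'f' => match
  Position 1: all 'e' => match
  Position 2: all 'h' => match
  Position 3: all 'i' => match
  Position 4: ('b', 'e') => mismatch, stop
LCP = "fehi" (length 4)

4


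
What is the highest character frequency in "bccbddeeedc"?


Input: bccbddeeedc
Character counts:
  'b': 2
  'c': 3
  'd': 3
  'e': 3
Maximum frequency: 3

3


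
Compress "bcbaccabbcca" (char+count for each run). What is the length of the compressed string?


Input: bcbaccabbcca
Runs:
  'b' x 1 => "b1"
  'c' x 1 => "c1"
  'b' x 1 => "b1"
  'a' x 1 => "a1"
  'c' x 2 => "c2"
  'a' x 1 => "a1"
  'b' x 2 => "b2"
  'c' x 2 => "c2"
  'a' x 1 => "a1"
Compressed: "b1c1b1a1c2a1b2c2a1"
Compressed length: 18

18


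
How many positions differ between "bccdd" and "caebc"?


Comparing "bccdd" and "caebc" position by position:
  Position 0: 'b' vs 'c' => DIFFER
  Position 1: 'c' vs 'a' => DIFFER
  Position 2: 'c' vs 'e' => DIFFER
  Position 3: 'd' vs 'b' => DIFFER
  Position 4: 'd' vs 'c' => DIFFER
Positions that differ: 5

5


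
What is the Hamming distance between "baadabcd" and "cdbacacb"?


Comparing "baadabcd" and "cdbacacb" position by position:
  Position 0: 'b' vs 'c' => differ
  Position 1: 'a' vs 'd' => differ
  Position 2: 'a' vs 'b' => differ
  Position 3: 'd' vs 'a' => differ
  Position 4: 'a' vs 'c' => differ
  Position 5: 'b' vs 'a' => differ
  Position 6: 'c' vs 'c' => same
  Position 7: 'd' vs 'b' => differ
Total differences (Hamming distance): 7

7


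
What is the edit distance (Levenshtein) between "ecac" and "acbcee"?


Computing edit distance: "ecac" -> "acbcee"
DP table:
           a    c    b    c    e    e
      0    1    2    3    4    5    6
  e   1    1    2    3    4    4    5
  c   2    2    1    2    3    4    5
  a   3    2    2    2    3    4    5
  c   4    3    2    3    2    3    4
Edit distance = dp[4][6] = 4

4


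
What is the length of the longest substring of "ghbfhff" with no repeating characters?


Input: "ghbfhff"
Sliding window (track last position of each char):
  Position 0 ('g'): window [0,0] length 1 -- new best
  Position 1 ('h'): window [0,1] length 2 -- new best
  Position 2 ('b'): window [0,2] length 3 -- new best
  Position 3 ('f'): window [0,3] length 4 -- new best
  Position 4 ('h'): repeat (last at 1), move window start to 2
  Position 4 ('h'): window [2,4] length 3
  Position 5 ('f'): repeat (last at 3), move window start to 4
  Position 5 ('f'): window [4,5] length 2
  Position 6 ('f'): repeat (last at 5), move window start to 6
  Position 6 ('f'): window [6,6] length 1
Longest substring with no repeats: "ghbf" with length 4

4


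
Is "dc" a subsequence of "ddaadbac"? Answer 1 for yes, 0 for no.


Check if "dc" is a subsequence of "ddaadbac"
Greedy scan:
  Position 0 ('d'): matches sub[0] = 'd'
  Position 1 ('d'): no match needed
  Position 2 ('a'): no match needed
  Position 3 ('a'): no match needed
  Position 4 ('d'): no match needed
  Position 5 ('b'): no match needed
  Position 6 ('a'): no match needed
  Position 7 ('c'): matches sub[1] = 'c'
All 2 characters matched => is a subsequence

1


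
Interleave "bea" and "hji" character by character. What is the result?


Interleaving "bea" and "hji":
  Position 0: 'b' from first, 'h' from second => "bh"
  Position 1: 'e' from first, 'j' from second => "ej"
  Position 2: 'a' from first, 'i' from second => "ai"
Result: bhejai

bhejai


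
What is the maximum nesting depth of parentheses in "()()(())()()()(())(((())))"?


Input: "()()(())()()()(())(((())))"
Tracking depth:
  Position 0 '(': depth becomes 1
  Position 1 ')': depth becomes 0
  Position 2 '(': depth becomes 1
  Position 3 ')': depth becomes 0
  Position 4 '(': depth becomes 1
  Position 5 '(': depth becomes 2
  Position 6 ')': depth becomes 1
  Position 7 ')': depth becomes 0
  Position 8 '(': depth becomes 1
  Position 9 ')': depth becomes 0
  Position 10 '(': depth becomes 1
  Position 11 ')': depth becomes 0
  Position 12 '(': depth becomes 1
  Position 13 ')': depth becomes 0
  Position 14 '(': depth becomes 1
  Position 15 '(': depth becomes 2
  Position 16 ')': depth becomes 1
  Position 17 ')': depth becomes 0
  Position 18 '(': depth becomes 1
  Position 19 '(': depth becomes 2
  Position 20 '(': depth becomes 3
  Position 21 '(': depth becomes 4
  Position 22 ')': depth becomes 3
  Position 23 ')': depth becomes 2
  Position 24 ')': depth becomes 1
  Position 25 ')': depth becomes 0
Maximum depth reached: 4

4


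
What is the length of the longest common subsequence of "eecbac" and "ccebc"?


LCS of "eecbac" and "ccebc"
DP table:
           c    c    e    b    c
      0    0    0    0    0    0
  e   0    0    0    1    1    1
  e   0    0    0    1    1    1
  c   0    1    1    1    1    2
  b   0    1    1    1    2    2
  a   0    1    1    1    2    2
  c   0    1    2    2    2    3
LCS length = dp[6][5] = 3

3


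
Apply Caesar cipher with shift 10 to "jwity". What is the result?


Caesar cipher: shift "jwity" by 10
  'j' (pos 9) + 10 = pos 19 = 't'
  'w' (pos 22) + 10 = pos 6 = 'g'
  'i' (pos 8) + 10 = pos 18 = 's'
  't' (pos 19) + 10 = pos 3 = 'd'
  'y' (pos 24) + 10 = pos 8 = 'i'
Result: tgsdi

tgsdi


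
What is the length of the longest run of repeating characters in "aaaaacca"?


Input: "aaaaacca"
Scanning for longest run:
  Position 1 ('a'): continues run of 'a', length=2
  Position 2 ('a'): continues run of 'a', length=3
  Position 3 ('a'): continues run of 'a', length=4
  Position 4 ('a'): continues run of 'a', length=5
  Position 5 ('c'): new char, reset run to 1
  Position 6 ('c'): continues run of 'c', length=2
  Position 7 ('a'): new char, reset run to 1
Longest run: 'a' with length 5

5


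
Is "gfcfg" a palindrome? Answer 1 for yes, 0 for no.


Input: gfcfg
Reversed: gfcfg
  Compare pos 0 ('g') with pos 4 ('g'): match
  Compare pos 1 ('f') with pos 3 ('f'): match
Result: palindrome

1


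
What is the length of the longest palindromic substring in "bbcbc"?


Input: "bbcbc"
Checking substrings for palindromes:
  [1:4] "bcb" (len 3) => palindrome
  [2:5] "cbc" (len 3) => palindrome
  [0:2] "bb" (len 2) => palindrome
Longest palindromic substring: "bcb" with length 3

3


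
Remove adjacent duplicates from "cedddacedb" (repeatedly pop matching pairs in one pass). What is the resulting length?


Input: cedddacedb
Stack-based adjacent duplicate removal:
  Read 'c': push. Stack: c
  Read 'e': push. Stack: ce
  Read 'd': push. Stack: ced
  Read 'd': matches stack top 'd' => pop. Stack: ce
  Read 'd': push. Stack: ced
  Read 'a': push. Stack: ceda
  Read 'c': push. Stack: cedac
  Read 'e': push. Stack: cedace
  Read 'd': push. Stack: cedaced
  Read 'b': push. Stack: cedacedb
Final stack: "cedacedb" (length 8)

8


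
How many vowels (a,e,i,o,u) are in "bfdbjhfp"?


Input: bfdbjhfp
Checking each character:
  'b' at position 0: consonant
  'f' at position 1: consonant
  'd' at position 2: consonant
  'b' at position 3: consonant
  'j' at position 4: consonant
  'h' at position 5: consonant
  'f' at position 6: consonant
  'p' at position 7: consonant
Total vowels: 0

0


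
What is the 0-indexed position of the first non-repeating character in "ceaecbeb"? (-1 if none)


Input: ceaecbeb
Character frequencies:
  'a': 1
  'b': 2
  'c': 2
  'e': 3
Scanning left to right for freq == 1:
  Position 0 ('c'): freq=2, skip
  Position 1 ('e'): freq=3, skip
  Position 2 ('a'): unique! => answer = 2

2


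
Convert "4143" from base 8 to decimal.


Input: "4143" in base 8
Positional expansion:
  Digit '4' (value 4) x 8^3 = 2048
  Digit '1' (value 1) x 8^2 = 64
  Digit '4' (value 4) x 8^1 = 32
  Digit '3' (value 3) x 8^0 = 3
Sum = 2147

2147


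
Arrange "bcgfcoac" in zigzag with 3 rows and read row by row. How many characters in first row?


Zigzag "bcgfcoac" into 3 rows:
Placing characters:
  'b' => row 0
  'c' => row 1
  'g' => row 2
  'f' => row 1
  'c' => row 0
  'o' => row 1
  'a' => row 2
  'c' => row 1
Rows:
  Row 0: "bc"
  Row 1: "cfoc"
  Row 2: "ga"
First row length: 2

2


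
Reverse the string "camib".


Input: camib
Reading characters right to left:
  Position 4: 'b'
  Position 3: 'i'
  Position 2: 'm'
  Position 1: 'a'
  Position 0: 'c'
Reversed: bimac

bimac


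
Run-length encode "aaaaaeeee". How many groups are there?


Input: aaaaaeeee
Scanning for consecutive runs:
  Group 1: 'a' x 5 (positions 0-4)
  Group 2: 'e' x 4 (positions 5-8)
Total groups: 2

2


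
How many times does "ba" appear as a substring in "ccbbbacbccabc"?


Searching for "ba" in "ccbbbacbccabc"
Scanning each position:
  Position 0: "cc" => no
  Position 1: "cb" => no
  Position 2: "bb" => no
  Position 3: "bb" => no
  Position 4: "ba" => MATCH
  Position 5: "ac" => no
  Position 6: "cb" => no
  Position 7: "bc" => no
  Position 8: "cc" => no
  Position 9: "ca" => no
  Position 10: "ab" => no
  Position 11: "bc" => no
Total occurrences: 1

1


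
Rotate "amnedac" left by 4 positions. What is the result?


Input: "amnedac", rotate left by 4
First 4 characters: "amne"
Remaining characters: "dac"
Concatenate remaining + first: "dac" + "amne" = "dacamne"

dacamne


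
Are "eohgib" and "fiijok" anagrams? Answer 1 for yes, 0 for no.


Strings: "eohgib", "fiijok"
Sorted first:  beghio
Sorted second: fiijko
Differ at position 0: 'b' vs 'f' => not anagrams

0


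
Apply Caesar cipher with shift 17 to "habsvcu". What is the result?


Caesar cipher: shift "habsvcu" by 17
  'h' (pos 7) + 17 = pos 24 = 'y'
  'a' (pos 0) + 17 = pos 17 = 'r'
  'b' (pos 1) + 17 = pos 18 = 's'
  's' (pos 18) + 17 = pos 9 = 'j'
  'v' (pos 21) + 17 = pos 12 = 'm'
  'c' (pos 2) + 17 = pos 19 = 't'
  'u' (pos 20) + 17 = pos 11 = 'l'
Result: yrsjmtl

yrsjmtl


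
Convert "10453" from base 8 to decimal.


Input: "10453" in base 8
Positional expansion:
  Digit '1' (value 1) x 8^4 = 4096
  Digit '0' (value 0) x 8^3 = 0
  Digit '4' (value 4) x 8^2 = 256
  Digit '5' (value 5) x 8^1 = 40
  Digit '3' (value 3) x 8^0 = 3
Sum = 4395

4395


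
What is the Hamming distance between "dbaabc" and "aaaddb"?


Comparing "dbaabc" and "aaaddb" position by position:
  Position 0: 'd' vs 'a' => differ
  Position 1: 'b' vs 'a' => differ
  Position 2: 'a' vs 'a' => same
  Position 3: 'a' vs 'd' => differ
  Position 4: 'b' vs 'd' => differ
  Position 5: 'c' vs 'b' => differ
Total differences (Hamming distance): 5

5


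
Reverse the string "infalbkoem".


Input: infalbkoem
Reading characters right to left:
  Position 9: 'm'
  Position 8: 'e'
  Position 7: 'o'
  Position 6: 'k'
  Position 5: 'b'
  Position 4: 'l'
  Position 3: 'a'
  Position 2: 'f'
  Position 1: 'n'
  Position 0: 'i'
Reversed: meokblafni

meokblafni


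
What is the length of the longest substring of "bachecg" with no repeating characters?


Input: "bachecg"
Sliding window (track last position of each char):
  Position 0 ('b'): window [0,0] length 1 -- new best
  Position 1 ('a'): window [0,1] length 2 -- new best
  Position 2 ('c'): window [0,2] length 3 -- new best
  Position 3 ('h'): window [0,3] length 4 -- new best
  Position 4 ('e'): window [0,4] length 5 -- new best
  Position 5 ('c'): repeat (last at 2), move window start to 3
  Position 5 ('c'): window [3,5] length 3
  Position 6 ('g'): window [3,6] length 4
Longest substring with no repeats: "bache" with length 5

5


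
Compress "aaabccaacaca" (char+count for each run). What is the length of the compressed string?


Input: aaabccaacaca
Runs:
  'a' x 3 => "a3"
  'b' x 1 => "b1"
  'c' x 2 => "c2"
  'a' x 2 => "a2"
  'c' x 1 => "c1"
  'a' x 1 => "a1"
  'c' x 1 => "c1"
  'a' x 1 => "a1"
Compressed: "a3b1c2a2c1a1c1a1"
Compressed length: 16

16


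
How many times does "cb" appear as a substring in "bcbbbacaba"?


Searching for "cb" in "bcbbbacaba"
Scanning each position:
  Position 0: "bc" => no
  Position 1: "cb" => MATCH
  Position 2: "bb" => no
  Position 3: "bb" => no
  Position 4: "ba" => no
  Position 5: "ac" => no
  Position 6: "ca" => no
  Position 7: "ab" => no
  Position 8: "ba" => no
Total occurrences: 1

1


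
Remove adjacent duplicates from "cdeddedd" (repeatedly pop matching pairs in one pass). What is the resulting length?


Input: cdeddedd
Stack-based adjacent duplicate removal:
  Read 'c': push. Stack: c
  Read 'd': push. Stack: cd
  Read 'e': push. Stack: cde
  Read 'd': push. Stack: cded
  Read 'd': matches stack top 'd' => pop. Stack: cde
  Read 'e': matches stack top 'e' => pop. Stack: cd
  Read 'd': matches stack top 'd' => pop. Stack: c
  Read 'd': push. Stack: cd
Final stack: "cd" (length 2)

2


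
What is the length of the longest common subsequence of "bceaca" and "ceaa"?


LCS of "bceaca" and "ceaa"
DP table:
           c    e    a    a
      0    0    0    0    0
  b   0    0    0    0    0
  c   0    1    1    1    1
  e   0    1    2    2    2
  a   0    1    2    3    3
  c   0    1    2    3    3
  a   0    1    2    3    4
LCS length = dp[6][4] = 4

4


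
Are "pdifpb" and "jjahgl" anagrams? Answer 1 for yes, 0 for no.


Strings: "pdifpb", "jjahgl"
Sorted first:  bdfipp
Sorted second: aghjjl
Differ at position 0: 'b' vs 'a' => not anagrams

0


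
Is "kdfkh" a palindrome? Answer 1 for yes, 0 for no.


Input: kdfkh
Reversed: hkfdk
  Compare pos 0 ('k') with pos 4 ('h'): MISMATCH
  Compare pos 1 ('d') with pos 3 ('k'): MISMATCH
Result: not a palindrome

0


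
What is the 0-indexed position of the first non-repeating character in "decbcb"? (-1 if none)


Input: decbcb
Character frequencies:
  'b': 2
  'c': 2
  'd': 1
  'e': 1
Scanning left to right for freq == 1:
  Position 0 ('d'): unique! => answer = 0

0


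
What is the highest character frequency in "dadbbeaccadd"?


Input: dadbbeaccadd
Character counts:
  'a': 3
  'b': 2
  'c': 2
  'd': 4
  'e': 1
Maximum frequency: 4

4


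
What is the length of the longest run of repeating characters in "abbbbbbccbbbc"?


Input: "abbbbbbccbbbc"
Scanning for longest run:
  Position 1 ('b'): new char, reset run to 1
  Position 2 ('b'): continues run of 'b', length=2
  Position 3 ('b'): continues run of 'b', length=3
  Position 4 ('b'): continues run of 'b', length=4
  Position 5 ('b'): continues run of 'b', length=5
  Position 6 ('b'): continues run of 'b', length=6
  Position 7 ('c'): new char, reset run to 1
  Position 8 ('c'): continues run of 'c', length=2
  Position 9 ('b'): new char, reset run to 1
  Position 10 ('b'): continues run of 'b', length=2
  Position 11 ('b'): continues run of 'b', length=3
  Position 12 ('c'): new char, reset run to 1
Longest run: 'b' with length 6

6


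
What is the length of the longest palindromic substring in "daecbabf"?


Input: "daecbabf"
Checking substrings for palindromes:
  [4:7] "bab" (len 3) => palindrome
Longest palindromic substring: "bab" with length 3

3


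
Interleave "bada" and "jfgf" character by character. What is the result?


Interleaving "bada" and "jfgf":
  Position 0: 'b' from first, 'j' from second => "bj"
  Position 1: 'a' from first, 'f' from second => "af"
  Position 2: 'd' from first, 'g' from second => "dg"
  Position 3: 'a' from first, 'f' from second => "af"
Result: bjafdgaf

bjafdgaf


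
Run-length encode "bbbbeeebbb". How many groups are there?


Input: bbbbeeebbb
Scanning for consecutive runs:
  Group 1: 'b' x 4 (positions 0-3)
  Group 2: 'e' x 3 (positions 4-6)
  Group 3: 'b' x 3 (positions 7-9)
Total groups: 3

3


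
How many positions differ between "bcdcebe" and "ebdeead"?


Comparing "bcdcebe" and "ebdeead" position by position:
  Position 0: 'b' vs 'e' => DIFFER
  Position 1: 'c' vs 'b' => DIFFER
  Position 2: 'd' vs 'd' => same
  Position 3: 'c' vs 'e' => DIFFER
  Position 4: 'e' vs 'e' => same
  Position 5: 'b' vs 'a' => DIFFER
  Position 6: 'e' vs 'd' => DIFFER
Positions that differ: 5

5


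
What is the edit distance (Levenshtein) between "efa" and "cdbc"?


Computing edit distance: "efa" -> "cdbc"
DP table:
           c    d    b    c
      0    1    2    3    4
  e   1    1    2    3    4
  f   2    2    2    3    4
  a   3    3    3    3    4
Edit distance = dp[3][4] = 4

4


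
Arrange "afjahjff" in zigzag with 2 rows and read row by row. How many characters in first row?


Zigzag "afjahjff" into 2 rows:
Placing characters:
  'a' => row 0
  'f' => row 1
  'j' => row 0
  'a' => row 1
  'h' => row 0
  'j' => row 1
  'f' => row 0
  'f' => row 1
Rows:
  Row 0: "ajhf"
  Row 1: "fajf"
First row length: 4

4


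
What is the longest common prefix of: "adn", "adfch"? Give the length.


Words: adn, adfch
  Position 0: all 'a' => match
  Position 1: all 'd' => match
  Position 2: ('n', 'f') => mismatch, stop
LCP = "ad" (length 2)

2


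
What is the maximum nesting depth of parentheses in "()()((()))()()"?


Input: "()()((()))()()"
Tracking depth:
  Position 0 '(': depth becomes 1
  Position 1 ')': depth becomes 0
  Position 2 '(': depth becomes 1
  Position 3 ')': depth becomes 0
  Position 4 '(': depth becomes 1
  Position 5 '(': depth becomes 2
  Position 6 '(': depth becomes 3
  Position 7 ')': depth becomes 2
  Position 8 ')': depth becomes 1
  Position 9 ')': depth becomes 0
  Position 10 '(': depth becomes 1
  Position 11 ')': depth becomes 0
  Position 12 '(': depth becomes 1
  Position 13 ')': depth becomes 0
Maximum depth reached: 3

3


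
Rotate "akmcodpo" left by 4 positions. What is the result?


Input: "akmcodpo", rotate left by 4
First 4 characters: "akmc"
Remaining characters: "odpo"
Concatenate remaining + first: "odpo" + "akmc" = "odpoakmc"

odpoakmc


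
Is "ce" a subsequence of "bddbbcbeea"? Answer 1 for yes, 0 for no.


Check if "ce" is a subsequence of "bddbbcbeea"
Greedy scan:
  Position 0 ('b'): no match needed
  Position 1 ('d'): no match needed
  Position 2 ('d'): no match needed
  Position 3 ('b'): no match needed
  Position 4 ('b'): no match needed
  Position 5 ('c'): matches sub[0] = 'c'
  Position 6 ('b'): no match needed
  Position 7 ('e'): matches sub[1] = 'e'
  Position 8 ('e'): no match needed
  Position 9 ('a'): no match needed
All 2 characters matched => is a subsequence

1


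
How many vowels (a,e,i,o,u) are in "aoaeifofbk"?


Input: aoaeifofbk
Checking each character:
  'a' at position 0: vowel (running total: 1)
  'o' at position 1: vowel (running total: 2)
  'a' at position 2: vowel (running total: 3)
  'e' at position 3: vowel (running total: 4)
  'i' at position 4: vowel (running total: 5)
  'f' at position 5: consonant
  'o' at position 6: vowel (running total: 6)
  'f' at position 7: consonant
  'b' at position 8: consonant
  'k' at position 9: consonant
Total vowels: 6

6


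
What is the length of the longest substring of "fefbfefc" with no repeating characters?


Input: "fefbfefc"
Sliding window (track last position of each char):
  Position 0 ('f'): window [0,0] length 1 -- new best
  Position 1 ('e'): window [0,1] length 2 -- new best
  Position 2 ('f'): repeat (last at 0), move window start to 1
  Position 2 ('f'): window [1,2] length 2
  Position 3 ('b'): window [1,3] length 3 -- new best
  Position 4 ('f'): repeat (last at 2), move window start to 3
  Position 4 ('f'): window [3,4] length 2
  Position 5 ('e'): window [3,5] length 3
  Position 6 ('f'): repeat (last at 4), move window start to 5
  Position 6 ('f'): window [5,6] length 2
  Position 7 ('c'): window [5,7] length 3
Longest substring with no repeats: "efb" with length 3

3


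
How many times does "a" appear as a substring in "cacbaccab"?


Searching for "a" in "cacbaccab"
Scanning each position:
  Position 0: "c" => no
  Position 1: "a" => MATCH
  Position 2: "c" => no
  Position 3: "b" => no
  Position 4: "a" => MATCH
  Position 5: "c" => no
  Position 6: "c" => no
  Position 7: "a" => MATCH
  Position 8: "b" => no
Total occurrences: 3

3


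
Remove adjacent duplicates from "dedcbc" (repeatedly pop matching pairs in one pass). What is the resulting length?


Input: dedcbc
Stack-based adjacent duplicate removal:
  Read 'd': push. Stack: d
  Read 'e': push. Stack: de
  Read 'd': push. Stack: ded
  Read 'c': push. Stack: dedc
  Read 'b': push. Stack: dedcb
  Read 'c': push. Stack: dedcbc
Final stack: "dedcbc" (length 6)

6


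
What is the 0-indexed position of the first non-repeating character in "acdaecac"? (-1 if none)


Input: acdaecac
Character frequencies:
  'a': 3
  'c': 3
  'd': 1
  'e': 1
Scanning left to right for freq == 1:
  Position 0 ('a'): freq=3, skip
  Position 1 ('c'): freq=3, skip
  Position 2 ('d'): unique! => answer = 2

2


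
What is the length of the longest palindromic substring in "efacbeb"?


Input: "efacbeb"
Checking substrings for palindromes:
  [4:7] "beb" (len 3) => palindrome
Longest palindromic substring: "beb" with length 3

3


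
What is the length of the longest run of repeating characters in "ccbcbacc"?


Input: "ccbcbacc"
Scanning for longest run:
  Position 1 ('c'): continues run of 'c', length=2
  Position 2 ('b'): new char, reset run to 1
  Position 3 ('c'): new char, reset run to 1
  Position 4 ('b'): new char, reset run to 1
  Position 5 ('a'): new char, reset run to 1
  Position 6 ('c'): new char, reset run to 1
  Position 7 ('c'): continues run of 'c', length=2
Longest run: 'c' with length 2

2


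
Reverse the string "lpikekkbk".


Input: lpikekkbk
Reading characters right to left:
  Position 8: 'k'
  Position 7: 'b'
  Position 6: 'k'
  Position 5: 'k'
  Position 4: 'e'
  Position 3: 'k'
  Position 2: 'i'
  Position 1: 'p'
  Position 0: 'l'
Reversed: kbkkekipl

kbkkekipl


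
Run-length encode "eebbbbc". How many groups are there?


Input: eebbbbc
Scanning for consecutive runs:
  Group 1: 'e' x 2 (positions 0-1)
  Group 2: 'b' x 4 (positions 2-5)
  Group 3: 'c' x 1 (positions 6-6)
Total groups: 3

3
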